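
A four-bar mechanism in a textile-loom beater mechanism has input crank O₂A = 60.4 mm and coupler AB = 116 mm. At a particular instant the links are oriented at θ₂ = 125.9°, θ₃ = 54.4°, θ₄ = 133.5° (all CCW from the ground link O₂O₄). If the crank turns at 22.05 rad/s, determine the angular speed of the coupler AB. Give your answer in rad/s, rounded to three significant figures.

ω₂ = 22.05 rad/s
Differentiating the loop-closure r₂e^{iθ₂}+r₃e^{iθ₃}=r₁+r₄e^{iθ₄} gives r₂ω₂e^{iθ₂}+r₃ω₃e^{iθ₃}=r₄ω₄e^{iθ₄}.
Eliminating the other unknown: ω₃ = r₂ω₂ sin(θ₄−θ₂) / [r₃ sin(θ₃−θ₄)].
Numerator sine = +0.13226; denominator sine = -0.98196.
Result = 0.0604·22.05·(+0.13226) / (0.116·(-0.98196)) = -1.5464 rad/s; magnitude 1.5464 rad/s.

1.55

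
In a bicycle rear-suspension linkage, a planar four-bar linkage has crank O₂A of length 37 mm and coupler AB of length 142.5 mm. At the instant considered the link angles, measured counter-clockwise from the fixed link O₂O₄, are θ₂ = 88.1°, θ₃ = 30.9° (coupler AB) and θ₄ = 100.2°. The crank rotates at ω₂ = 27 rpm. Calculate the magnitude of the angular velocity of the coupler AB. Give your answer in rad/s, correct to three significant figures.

0.165

ω₂ = 2.827 rad/s (from 27 rpm).
Differentiating the loop-closure r₂e^{iθ₂}+r₃e^{iθ₃}=r₁+r₄e^{iθ₄} gives r₂ω₂e^{iθ₂}+r₃ω₃e^{iθ₃}=r₄ω₄e^{iθ₄}.
Eliminating the other unknown: ω₃ = r₂ω₂ sin(θ₄−θ₂) / [r₃ sin(θ₃−θ₄)].
Numerator sine = +0.20962; denominator sine = -0.93544.
Result = 0.037·2.827·(+0.20962) / (0.1425·(-0.93544)) = -0.16451 rad/s; magnitude 0.16451 rad/s.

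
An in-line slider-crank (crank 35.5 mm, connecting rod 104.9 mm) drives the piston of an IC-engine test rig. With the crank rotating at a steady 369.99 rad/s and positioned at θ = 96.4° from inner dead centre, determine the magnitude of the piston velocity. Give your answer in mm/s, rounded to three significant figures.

ω = 370 rad/s
For an in-line slider-crank, x = r cosθ + √(L² − r² sin²θ), so v = −rω sinθ·[1 + r cosθ/√(L² − r² sin²θ)].
With r = 0.0355 m, L = 0.1049 m, θ = 96.4°: √(L² − r² sin²θ) = 0.09879 m.
v = −0.0355·370·0.99377·[1 + 0.0355·-0.11147/0.09879] = -12.53 m/s.
|v| = 12.53 m/s = 12530 mm/s.

12500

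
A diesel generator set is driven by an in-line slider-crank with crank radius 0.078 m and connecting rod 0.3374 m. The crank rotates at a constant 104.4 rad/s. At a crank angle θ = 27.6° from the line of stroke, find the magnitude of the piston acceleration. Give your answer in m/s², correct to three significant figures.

868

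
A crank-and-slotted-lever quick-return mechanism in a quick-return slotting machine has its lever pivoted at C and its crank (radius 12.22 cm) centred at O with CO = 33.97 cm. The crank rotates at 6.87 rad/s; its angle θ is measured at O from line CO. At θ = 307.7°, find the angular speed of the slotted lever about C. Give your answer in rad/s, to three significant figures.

1.53

ω = 6.87 rad/s
Crank pin A relative to C: A = (d + r cosθ, r sinθ); lever angle φ = atan2(r sinθ, d + r cosθ).
Differentiating tanφ: φ̇ = rω(d cosθ + r)/(d² + r² + 2dr cosθ).
d² + r² + 2dr cosθ = |CA|² = 0.1811 m²;  d cosθ + r = +0.32994 m.
|ω_lever| = |0.1222·6.87·+0.32994| / 0.1811 = 1.5295 rad/s.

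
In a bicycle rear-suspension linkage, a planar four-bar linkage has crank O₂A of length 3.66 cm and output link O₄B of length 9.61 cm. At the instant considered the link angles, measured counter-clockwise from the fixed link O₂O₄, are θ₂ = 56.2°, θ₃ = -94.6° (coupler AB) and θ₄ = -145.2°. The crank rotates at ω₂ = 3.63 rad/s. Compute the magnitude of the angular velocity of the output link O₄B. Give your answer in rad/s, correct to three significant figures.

ω₂ = 3.63 rad/s
Differentiating the loop-closure r₂e^{iθ₂}+r₃e^{iθ₃}=r₁+r₄e^{iθ₄} gives r₂ω₂e^{iθ₂}+r₃ω₃e^{iθ₃}=r₄ω₄e^{iθ₄}.
Eliminating the other unknown: ω₄ = r₂ω₂ sin(θ₂−θ₃) / [r₄ sin(θ₄−θ₃)].
Numerator sine = +0.48786; denominator sine = -0.77273.
Result = 0.0366·3.63·(+0.48786) / (0.0961·(-0.77273)) = -0.87283 rad/s; magnitude 0.87283 rad/s.

0.873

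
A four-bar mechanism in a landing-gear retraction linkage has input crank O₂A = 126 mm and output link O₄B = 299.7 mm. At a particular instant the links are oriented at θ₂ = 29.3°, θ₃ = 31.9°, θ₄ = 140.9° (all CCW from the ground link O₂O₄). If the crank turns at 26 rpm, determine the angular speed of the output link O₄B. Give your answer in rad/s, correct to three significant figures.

ω₂ = 2.723 rad/s (from 26 rpm).
Differentiating the loop-closure r₂e^{iθ₂}+r₃e^{iθ₃}=r₁+r₄e^{iθ₄} gives r₂ω₂e^{iθ₂}+r₃ω₃e^{iθ₃}=r₄ω₄e^{iθ₄}.
Eliminating the other unknown: ω₄ = r₂ω₂ sin(θ₂−θ₃) / [r₄ sin(θ₄−θ₃)].
Numerator sine = -0.04536; denominator sine = +0.94552.
Result = 0.126·2.723·(-0.04536) / (0.2997·(+0.94552)) = -0.054918 rad/s; magnitude 0.054918 rad/s.

0.0549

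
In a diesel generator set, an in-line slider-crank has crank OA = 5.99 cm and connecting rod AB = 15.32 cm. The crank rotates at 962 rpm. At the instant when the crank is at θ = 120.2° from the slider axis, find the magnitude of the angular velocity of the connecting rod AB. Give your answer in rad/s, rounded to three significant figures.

21.1

ω = 100.7 rad/s (converted from 962 rpm).
The rod makes angle φ with the slider axis where L sinφ = r sinθ; differentiating, L cosφ·φ̇ = r ω cosθ.
L cosφ = √(L² − r² sin²θ) = 0.14419 m.
|ω_rod| = r ω |cosθ| / √(L² − r² sin²θ) = 0.0599·100.7·0.50302/0.14419 = 21.052 rad/s.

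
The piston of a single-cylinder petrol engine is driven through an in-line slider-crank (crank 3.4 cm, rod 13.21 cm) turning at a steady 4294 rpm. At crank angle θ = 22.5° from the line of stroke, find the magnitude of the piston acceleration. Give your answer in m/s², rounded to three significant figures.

7620

ω = 2π·4294/60 = 449.7 rad/s
x(θ) = r cosθ + √(L² − r² sin²θ); with ω constant, a = ω²·d²x/dθ².
d²x/dθ² = −r cosθ − r²(cos2θ)/√u − r⁴ sin²2θ/(4u^{3/2}),  u = L² − r² sin²θ = 0.0172811 m².
Substituting r = 0.034 m, L = 0.1321 m, θ = 22.5°: d²x/dθ² = -0.037704 m.
a = ω²·d²x/dθ² = (449.7)²·(-0.037704) = -7623.7 m/s²;  |a| = 7623.7 m/s².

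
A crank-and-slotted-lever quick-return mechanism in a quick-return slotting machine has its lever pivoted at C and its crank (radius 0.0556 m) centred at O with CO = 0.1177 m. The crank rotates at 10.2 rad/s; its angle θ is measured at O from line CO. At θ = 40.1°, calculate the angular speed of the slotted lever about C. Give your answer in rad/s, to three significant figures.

3.06

ω = 10.2 rad/s
Crank pin A relative to C: A = (d + r cosθ, r sinθ); lever angle φ = atan2(r sinθ, d + r cosθ).
Differentiating tanφ: φ̇ = rω(d cosθ + r)/(d² + r² + 2dr cosθ).
d² + r² + 2dr cosθ = |CA|² = 0.0269561 m²;  d cosθ + r = +0.14563 m.
|ω_lever| = |0.0556·10.2·+0.14563| / 0.0269561 = 3.0639 rad/s.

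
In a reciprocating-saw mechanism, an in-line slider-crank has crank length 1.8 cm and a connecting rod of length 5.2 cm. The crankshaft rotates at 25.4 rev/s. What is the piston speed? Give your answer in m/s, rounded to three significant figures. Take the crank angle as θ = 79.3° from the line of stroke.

3.02

ω = 2π·25.4 = 159.6 rad/s
For an in-line slider-crank, x = r cosθ + √(L² − r² sin²θ), so v = −rω sinθ·[1 + r cosθ/√(L² − r² sin²θ)].
With r = 0.018 m, L = 0.052 m, θ = 79.3°: √(L² − r² sin²θ) = 0.0489 m.
v = −0.018·159.6·0.98261·[1 + 0.018·0.18567/0.0489] = -3.0156 m/s.
|v| = 3.0156 m/s.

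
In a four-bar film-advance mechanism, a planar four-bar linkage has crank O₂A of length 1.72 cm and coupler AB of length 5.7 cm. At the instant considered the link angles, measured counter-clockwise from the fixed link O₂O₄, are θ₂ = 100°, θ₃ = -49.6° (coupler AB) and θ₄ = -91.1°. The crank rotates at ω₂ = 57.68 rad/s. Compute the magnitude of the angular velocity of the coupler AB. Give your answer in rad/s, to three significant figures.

5.06

ω₂ = 57.68 rad/s
Differentiating the loop-closure r₂e^{iθ₂}+r₃e^{iθ₃}=r₁+r₄e^{iθ₄} gives r₂ω₂e^{iθ₂}+r₃ω₃e^{iθ₃}=r₄ω₄e^{iθ₄}.
Eliminating the other unknown: ω₃ = r₂ω₂ sin(θ₄−θ₂) / [r₃ sin(θ₃−θ₄)].
Numerator sine = +0.19252; denominator sine = +0.66262.
Result = 0.0172·57.68·(+0.19252) / (0.057·(+0.66262)) = +5.057 rad/s; magnitude 5.057 rad/s.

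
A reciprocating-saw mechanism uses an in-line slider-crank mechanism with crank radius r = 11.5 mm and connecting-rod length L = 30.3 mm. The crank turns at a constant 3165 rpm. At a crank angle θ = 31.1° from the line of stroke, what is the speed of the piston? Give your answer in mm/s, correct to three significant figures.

ω = 2π·3165/60 = 331.4 rad/s
For an in-line slider-crank, x = r cosθ + √(L² − r² sin²θ), so v = −rω sinθ·[1 + r cosθ/√(L² − r² sin²θ)].
With r = 0.0115 m, L = 0.0303 m, θ = 31.1°: √(L² − r² sin²θ) = 0.029712 m.
v = −0.0115·331.4·0.51653·[1 + 0.0115·0.85627/0.029712] = -2.6213 m/s.
|v| = 2.6213 m/s = 2621.3 mm/s.

2620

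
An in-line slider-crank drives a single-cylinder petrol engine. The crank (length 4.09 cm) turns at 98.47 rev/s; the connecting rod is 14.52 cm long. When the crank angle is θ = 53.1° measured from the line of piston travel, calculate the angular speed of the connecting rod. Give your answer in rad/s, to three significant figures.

ω = 618.7 rad/s (converted from 98.47 rev/s).
The rod makes angle φ with the slider axis where L sinφ = r sinθ; differentiating, L cosφ·φ̇ = r ω cosθ.
L cosφ = √(L² − r² sin²θ) = 0.14147 m.
|ω_rod| = r ω |cosθ| / √(L² − r² sin²θ) = 0.0409·618.7·0.60042/0.14147 = 107.4 rad/s.

107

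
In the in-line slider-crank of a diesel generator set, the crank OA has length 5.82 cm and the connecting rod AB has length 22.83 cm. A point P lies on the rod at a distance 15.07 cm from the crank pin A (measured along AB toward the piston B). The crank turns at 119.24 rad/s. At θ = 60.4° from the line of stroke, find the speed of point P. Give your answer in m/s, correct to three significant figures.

6.65

ω = 119.2 rad/s.  Crank-pin speed |V_A| = rω = 6.9398 m/s, perpendicular to OA.
Rod angle: sinφ = −(r/L) sinθ ⇒ φ = -12.806°; ω_rod = −rω cosθ/√(L²−r²sin²θ) = -15.398 rad/s.
V_P = V_A + ω_rod × AP, with AP = 0.1507 m along the rod.
Components: V_Px = −rω sinθ − a·ω_rod·sinφ = -6.5484 m/s;  V_Py = rω cosθ + a·ω_rod·cosφ = +1.1651 m/s.
|V_P| = √(V_Px² + V_Py²) = 6.6513 m/s.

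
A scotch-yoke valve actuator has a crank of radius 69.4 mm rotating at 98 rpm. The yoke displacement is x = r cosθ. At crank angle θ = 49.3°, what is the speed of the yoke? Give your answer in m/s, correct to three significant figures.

0.540

ω = 10.26 rad/s (from 98 rpm).
x = r cosθ ⇒ ẋ = −rω sinθ.
|v| = rω|sinθ| = 0.0694·10.26·|sin 49.3°| = 0.53996 m/s.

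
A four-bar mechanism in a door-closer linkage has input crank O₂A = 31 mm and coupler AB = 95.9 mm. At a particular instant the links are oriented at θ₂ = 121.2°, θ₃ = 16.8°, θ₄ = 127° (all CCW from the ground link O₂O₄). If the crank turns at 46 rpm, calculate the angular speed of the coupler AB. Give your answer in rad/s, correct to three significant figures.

0.168

ω₂ = 4.817 rad/s (from 46 rpm).
Differentiating the loop-closure r₂e^{iθ₂}+r₃e^{iθ₃}=r₁+r₄e^{iθ₄} gives r₂ω₂e^{iθ₂}+r₃ω₃e^{iθ₃}=r₄ω₄e^{iθ₄}.
Eliminating the other unknown: ω₃ = r₂ω₂ sin(θ₄−θ₂) / [r₃ sin(θ₃−θ₄)].
Numerator sine = +0.10106; denominator sine = -0.93849.
Result = 0.031·4.817·(+0.10106) / (0.0959·(-0.93849)) = -0.16767 rad/s; magnitude 0.16767 rad/s.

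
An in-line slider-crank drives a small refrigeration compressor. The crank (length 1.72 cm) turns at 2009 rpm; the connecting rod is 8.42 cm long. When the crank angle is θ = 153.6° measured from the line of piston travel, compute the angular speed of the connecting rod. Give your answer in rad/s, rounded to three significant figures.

ω = 210.4 rad/s (converted from 2009 rpm).
The rod makes angle φ with the slider axis where L sinφ = r sinθ; differentiating, L cosφ·φ̇ = r ω cosθ.
L cosφ = √(L² − r² sin²θ) = 0.083852 m.
|ω_rod| = r ω |cosθ| / √(L² − r² sin²θ) = 0.0172·210.4·0.89571/0.083852 = 38.654 rad/s.

38.7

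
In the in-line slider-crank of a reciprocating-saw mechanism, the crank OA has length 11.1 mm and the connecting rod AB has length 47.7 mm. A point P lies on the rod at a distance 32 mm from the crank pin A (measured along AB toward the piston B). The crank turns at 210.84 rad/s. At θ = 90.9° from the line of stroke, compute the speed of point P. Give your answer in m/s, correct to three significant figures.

2.33

ω = 210.8 rad/s.  Crank-pin speed |V_A| = rω = 2.3403 m/s, perpendicular to OA.
Rod angle: sinφ = −(r/L) sinθ ⇒ φ = -13.455°; ω_rod = −rω cosθ/√(L²−r²sin²θ) = +0.7924 rad/s.
V_P = V_A + ω_rod × AP, with AP = 0.032 m along the rod.
Components: V_Px = −rω sinθ − a·ω_rod·sinφ = -2.3341 m/s;  V_Py = rω cosθ + a·ω_rod·cosφ = -0.012099 m/s.
|V_P| = √(V_Px² + V_Py²) = 2.3342 m/s.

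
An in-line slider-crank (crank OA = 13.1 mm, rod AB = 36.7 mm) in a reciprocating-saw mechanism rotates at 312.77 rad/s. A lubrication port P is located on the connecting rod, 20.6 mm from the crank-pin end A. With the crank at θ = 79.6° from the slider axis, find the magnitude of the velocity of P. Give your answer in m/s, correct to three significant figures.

4.20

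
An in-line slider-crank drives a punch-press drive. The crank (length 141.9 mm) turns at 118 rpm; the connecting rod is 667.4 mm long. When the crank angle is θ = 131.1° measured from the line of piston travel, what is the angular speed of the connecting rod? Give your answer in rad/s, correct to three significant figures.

ω = 12.36 rad/s (converted from 118 rpm).
The rod makes angle φ with the slider axis where L sinφ = r sinθ; differentiating, L cosφ·φ̇ = r ω cosθ.
L cosφ = √(L² − r² sin²θ) = 0.65878 m.
|ω_rod| = r ω |cosθ| / √(L² − r² sin²θ) = 0.1419·12.36·0.65738/0.65878 = 1.7497 rad/s.

1.75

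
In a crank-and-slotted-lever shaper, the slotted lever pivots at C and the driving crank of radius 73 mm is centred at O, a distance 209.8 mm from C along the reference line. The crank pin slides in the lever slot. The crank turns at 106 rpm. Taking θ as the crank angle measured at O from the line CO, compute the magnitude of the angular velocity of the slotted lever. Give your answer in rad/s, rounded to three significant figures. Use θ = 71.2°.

1.92

ω = 11.1 rad/s (from 106 rpm).
Crank pin A relative to C: A = (d + r cosθ, r sinθ); lever angle φ = atan2(r sinθ, d + r cosθ).
Differentiating tanφ: φ̇ = rω(d cosθ + r)/(d² + r² + 2dr cosθ).
d² + r² + 2dr cosθ = |CA|² = 0.0592163 m²;  d cosθ + r = +0.14061 m.
|ω_lever| = |0.073·11.1·+0.14061| / 0.0592163 = 1.9241 rad/s.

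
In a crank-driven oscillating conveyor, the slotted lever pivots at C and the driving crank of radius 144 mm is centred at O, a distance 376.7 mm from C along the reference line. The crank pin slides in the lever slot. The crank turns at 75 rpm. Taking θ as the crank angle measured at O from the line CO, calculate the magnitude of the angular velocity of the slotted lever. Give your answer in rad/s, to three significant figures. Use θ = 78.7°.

ω = 7.854 rad/s (from 75 rpm).
Crank pin A relative to C: A = (d + r cosθ, r sinθ); lever angle φ = atan2(r sinθ, d + r cosθ).
Differentiating tanφ: φ̇ = rω(d cosθ + r)/(d² + r² + 2dr cosθ).
d² + r² + 2dr cosθ = |CA|² = 0.183897 m²;  d cosθ + r = +0.21781 m.
|ω_lever| = |0.144·7.854·+0.21781| / 0.183897 = 1.3396 rad/s.

1.34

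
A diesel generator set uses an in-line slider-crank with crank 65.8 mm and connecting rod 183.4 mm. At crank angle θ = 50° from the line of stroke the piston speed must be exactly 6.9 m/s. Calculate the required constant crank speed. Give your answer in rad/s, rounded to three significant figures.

110

For an in-line slider-crank, |v_piston| = rω|sinθ|·[1 + r cosθ/√(L² − r² sin²θ)].
With r = 0.0658 m, L = 0.1834 m, θ = 50°: the bracketed kinematic factor |dx/dθ| = 0.062496 m.
ω = v/|dx/dθ| = 6.9/0.062496 = 110.41 rad/s.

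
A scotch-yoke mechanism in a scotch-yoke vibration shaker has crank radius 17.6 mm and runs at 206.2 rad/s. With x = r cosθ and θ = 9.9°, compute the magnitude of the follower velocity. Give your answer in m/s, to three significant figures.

0.624

ω = 206.2 rad/s
x = r cosθ ⇒ ẋ = −rω sinθ.
|v| = rω|sinθ| = 0.0176·206.2·|sin 9.9°| = 0.62395 m/s.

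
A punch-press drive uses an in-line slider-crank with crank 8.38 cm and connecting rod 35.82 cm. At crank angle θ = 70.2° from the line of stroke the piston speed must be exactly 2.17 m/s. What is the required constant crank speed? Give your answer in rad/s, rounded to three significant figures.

25.5

For an in-line slider-crank, |v_piston| = rω|sinθ|·[1 + r cosθ/√(L² − r² sin²θ)].
With r = 0.0838 m, L = 0.3582 m, θ = 70.2°: the bracketed kinematic factor |dx/dθ| = 0.085251 m.
ω = v/|dx/dθ| = 2.17/0.085251 = 25.454 rad/s.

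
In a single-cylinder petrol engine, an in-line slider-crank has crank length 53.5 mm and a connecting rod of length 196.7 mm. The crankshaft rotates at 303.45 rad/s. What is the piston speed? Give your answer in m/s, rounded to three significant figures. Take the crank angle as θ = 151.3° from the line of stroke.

5.92

ω = 303.4 rad/s
For an in-line slider-crank, x = r cosθ + √(L² − r² sin²θ), so v = −rω sinθ·[1 + r cosθ/√(L² − r² sin²θ)].
With r = 0.0535 m, L = 0.1967 m, θ = 151.3°: √(L² − r² sin²θ) = 0.19501 m.
v = −0.0535·303.4·0.48022·[1 + 0.0535·-0.87715/0.19501] = -5.9202 m/s.
|v| = 5.9202 m/s.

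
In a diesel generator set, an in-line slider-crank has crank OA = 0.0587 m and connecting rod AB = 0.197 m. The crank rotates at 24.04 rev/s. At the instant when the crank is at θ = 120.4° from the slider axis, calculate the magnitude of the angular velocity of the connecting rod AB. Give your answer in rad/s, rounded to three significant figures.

23.6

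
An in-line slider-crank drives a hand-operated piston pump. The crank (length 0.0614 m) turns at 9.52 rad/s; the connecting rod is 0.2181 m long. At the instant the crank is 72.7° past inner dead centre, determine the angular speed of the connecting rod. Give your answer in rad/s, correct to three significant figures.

ω = 9.52 rad/s
The rod makes angle φ with the slider axis where L sinφ = r sinθ; differentiating, L cosφ·φ̇ = r ω cosθ.
L cosφ = √(L² − r² sin²θ) = 0.21007 m.
|ω_rod| = r ω |cosθ| / √(L² − r² sin²θ) = 0.0614·9.52·0.29737/0.21007 = 0.82744 rad/s.

0.827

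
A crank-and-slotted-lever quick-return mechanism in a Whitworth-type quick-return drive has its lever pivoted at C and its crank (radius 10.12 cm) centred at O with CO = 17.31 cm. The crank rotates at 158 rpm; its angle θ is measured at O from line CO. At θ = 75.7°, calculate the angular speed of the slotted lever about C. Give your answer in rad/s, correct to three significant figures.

4.93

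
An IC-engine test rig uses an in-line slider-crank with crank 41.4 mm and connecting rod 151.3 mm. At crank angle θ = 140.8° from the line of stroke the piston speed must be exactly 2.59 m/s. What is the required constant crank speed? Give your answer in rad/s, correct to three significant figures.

126

For an in-line slider-crank, |v_piston| = rω|sinθ|·[1 + r cosθ/√(L² − r² sin²θ)].
With r = 0.0414 m, L = 0.1513 m, θ = 140.8°: the bracketed kinematic factor |dx/dθ| = 0.020533 m.
ω = v/|dx/dθ| = 2.59/0.020533 = 126.14 rad/s.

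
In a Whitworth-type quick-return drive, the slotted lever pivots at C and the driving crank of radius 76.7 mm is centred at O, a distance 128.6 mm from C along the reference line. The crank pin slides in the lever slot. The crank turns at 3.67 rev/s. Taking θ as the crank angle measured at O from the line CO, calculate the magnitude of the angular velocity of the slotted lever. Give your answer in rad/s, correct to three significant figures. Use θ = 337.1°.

ω = 23.06 rad/s (from 3.67 rev/s).
Crank pin A relative to C: A = (d + r cosθ, r sinθ); lever angle φ = atan2(r sinθ, d + r cosθ).
Differentiating tanφ: φ̇ = rω(d cosθ + r)/(d² + r² + 2dr cosθ).
d² + r² + 2dr cosθ = |CA|² = 0.0405933 m²;  d cosθ + r = +0.19516 m.
|ω_lever| = |0.0767·23.06·+0.19516| / 0.0405933 = 8.5033 rad/s.

8.50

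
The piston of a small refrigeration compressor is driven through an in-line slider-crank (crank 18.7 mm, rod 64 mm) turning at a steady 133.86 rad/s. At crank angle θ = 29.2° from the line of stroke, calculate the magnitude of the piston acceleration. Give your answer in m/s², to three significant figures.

ω = 133.9 rad/s
x(θ) = r cosθ + √(L² − r² sin²θ); with ω constant, a = ω²·d²x/dθ².
d²x/dθ² = −r cosθ − r²(cos2θ)/√u − r⁴ sin²2θ/(4u^{3/2}),  u = L² − r² sin²θ = 0.00401277 m².
Substituting r = 0.0187 m, L = 0.064 m, θ = 29.2°: d²x/dθ² = -0.019303 m.
a = ω²·d²x/dθ² = (133.9)²·(-0.019303) = -345.89 m/s²;  |a| = 345.89 m/s².

346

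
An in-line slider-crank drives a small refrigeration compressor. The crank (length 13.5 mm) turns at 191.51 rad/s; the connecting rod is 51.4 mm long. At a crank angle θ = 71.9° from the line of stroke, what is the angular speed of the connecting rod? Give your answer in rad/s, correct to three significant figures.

16.1

ω = 191.5 rad/s
The rod makes angle φ with the slider axis where L sinφ = r sinθ; differentiating, L cosφ·φ̇ = r ω cosθ.
L cosφ = √(L² − r² sin²θ) = 0.049772 m.
|ω_rod| = r ω |cosθ| / √(L² − r² sin²θ) = 0.0135·191.5·0.31068/0.049772 = 16.138 rad/s.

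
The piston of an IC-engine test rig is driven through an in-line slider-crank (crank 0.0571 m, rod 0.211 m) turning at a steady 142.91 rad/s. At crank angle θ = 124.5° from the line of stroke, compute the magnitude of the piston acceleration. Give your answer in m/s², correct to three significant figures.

ω = 142.9 rad/s
x(θ) = r cosθ + √(L² − r² sin²θ); with ω constant, a = ω²·d²x/dθ².
d²x/dθ² = −r cosθ − r²(cos2θ)/√u − r⁴ sin²2θ/(4u^{3/2}),  u = L² − r² sin²θ = 0.0423066 m².
Substituting r = 0.0571 m, L = 0.211 m, θ = 124.5°: d²x/dθ² = +0.037756 m.
a = ω²·d²x/dθ² = (142.9)²·(+0.037756) = +771.11 m/s²;  |a| = 771.11 m/s².

771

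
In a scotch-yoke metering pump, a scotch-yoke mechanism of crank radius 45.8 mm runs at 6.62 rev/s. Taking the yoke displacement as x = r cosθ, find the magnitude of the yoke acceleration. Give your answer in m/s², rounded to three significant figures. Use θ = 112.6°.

ω = 41.59 rad/s (from 6.62 rev/s).
x = r cosθ ⇒ ẍ = −rω² cosθ (ω constant).
|a| = rω²|cosθ| = 0.0458·(41.59)²·|cos 112.6°| = 30.451 m/s².

30.5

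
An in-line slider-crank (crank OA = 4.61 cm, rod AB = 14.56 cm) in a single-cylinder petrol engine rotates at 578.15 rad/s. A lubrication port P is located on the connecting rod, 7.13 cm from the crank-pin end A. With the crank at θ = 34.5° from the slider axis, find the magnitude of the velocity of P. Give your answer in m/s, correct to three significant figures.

20.4

ω = 578.1 rad/s.  Crank-pin speed |V_A| = rω = 26.653 m/s, perpendicular to OA.
Rod angle: sinφ = −(r/L) sinθ ⇒ φ = -10.331°; ω_rod = −rω cosθ/√(L²−r²sin²θ) = -153.35 rad/s.
V_P = V_A + ω_rod × AP, with AP = 0.0713 m along the rod.
Components: V_Px = −rω sinθ − a·ω_rod·sinφ = -17.057 m/s;  V_Py = rω cosθ + a·ω_rod·cosφ = +11.209 m/s.
|V_P| = √(V_Px² + V_Py²) = 20.41 m/s.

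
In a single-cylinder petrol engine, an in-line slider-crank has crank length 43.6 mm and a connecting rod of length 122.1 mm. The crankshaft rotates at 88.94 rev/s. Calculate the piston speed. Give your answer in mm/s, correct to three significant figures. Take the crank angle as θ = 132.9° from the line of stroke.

13400

ω = 2π·88.9 = 558.8 rad/s
For an in-line slider-crank, x = r cosθ + √(L² − r² sin²θ), so v = −rω sinθ·[1 + r cosθ/√(L² − r² sin²θ)].
With r = 0.0436 m, L = 0.1221 m, θ = 132.9°: √(L² − r² sin²θ) = 0.11785 m.
v = −0.0436·558.8·0.73254·[1 + 0.0436·-0.68072/0.11785] = -13.353 m/s.
|v| = 13.353 m/s = 13353 mm/s.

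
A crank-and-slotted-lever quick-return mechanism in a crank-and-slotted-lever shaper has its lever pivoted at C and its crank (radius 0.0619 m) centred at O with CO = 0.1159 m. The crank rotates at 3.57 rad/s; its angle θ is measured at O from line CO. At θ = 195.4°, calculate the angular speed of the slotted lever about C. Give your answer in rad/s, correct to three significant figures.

ω = 3.57 rad/s
Crank pin A relative to C: A = (d + r cosθ, r sinθ); lever angle φ = atan2(r sinθ, d + r cosθ).
Differentiating tanφ: φ̇ = rω(d cosθ + r)/(d² + r² + 2dr cosθ).
d² + r² + 2dr cosθ = |CA|² = 0.00343117 m²;  d cosθ + r = -0.049839 m.
|ω_lever| = |0.0619·3.57·-0.049839| / 0.00343117 = 3.2098 rad/s.

3.21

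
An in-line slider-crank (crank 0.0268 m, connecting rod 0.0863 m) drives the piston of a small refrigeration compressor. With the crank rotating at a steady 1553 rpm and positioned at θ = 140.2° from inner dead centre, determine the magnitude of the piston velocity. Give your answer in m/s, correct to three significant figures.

ω = 2π·1553/60 = 162.6 rad/s
For an in-line slider-crank, x = r cosθ + √(L² − r² sin²θ), so v = −rω sinθ·[1 + r cosθ/√(L² − r² sin²θ)].
With r = 0.0268 m, L = 0.0863 m, θ = 140.2°: √(L² − r² sin²θ) = 0.084578 m.
v = −0.0268·162.6·0.64011·[1 + 0.0268·-0.76828/0.084578] = -2.1107 m/s.
|v| = 2.1107 m/s.

2.11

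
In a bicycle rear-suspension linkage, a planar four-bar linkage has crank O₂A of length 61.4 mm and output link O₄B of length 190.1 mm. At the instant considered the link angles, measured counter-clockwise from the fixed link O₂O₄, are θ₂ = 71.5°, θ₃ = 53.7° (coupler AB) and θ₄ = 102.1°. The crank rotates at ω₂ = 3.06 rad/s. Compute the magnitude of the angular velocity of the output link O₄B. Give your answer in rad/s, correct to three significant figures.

ω₂ = 3.06 rad/s
Differentiating the loop-closure r₂e^{iθ₂}+r₃e^{iθ₃}=r₁+r₄e^{iθ₄} gives r₂ω₂e^{iθ₂}+r₃ω₃e^{iθ₃}=r₄ω₄e^{iθ₄}.
Eliminating the other unknown: ω₄ = r₂ω₂ sin(θ₂−θ₃) / [r₄ sin(θ₄−θ₃)].
Numerator sine = +0.30570; denominator sine = +0.74780.
Result = 0.0614·3.06·(+0.30570) / (0.1901·(+0.74780)) = +0.40403 rad/s; magnitude 0.40403 rad/s.

0.404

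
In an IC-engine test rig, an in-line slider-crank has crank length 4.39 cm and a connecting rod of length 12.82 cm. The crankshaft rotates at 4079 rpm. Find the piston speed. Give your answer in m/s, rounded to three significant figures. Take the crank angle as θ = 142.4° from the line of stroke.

8.27

ω = 2π·4079/60 = 427.2 rad/s
For an in-line slider-crank, x = r cosθ + √(L² − r² sin²θ), so v = −rω sinθ·[1 + r cosθ/√(L² − r² sin²θ)].
With r = 0.0439 m, L = 0.1282 m, θ = 142.4°: √(L² − r² sin²θ) = 0.12537 m.
v = −0.0439·427.2·0.61015·[1 + 0.0439·-0.79229/0.12537] = -8.2672 m/s.
|v| = 8.2672 m/s.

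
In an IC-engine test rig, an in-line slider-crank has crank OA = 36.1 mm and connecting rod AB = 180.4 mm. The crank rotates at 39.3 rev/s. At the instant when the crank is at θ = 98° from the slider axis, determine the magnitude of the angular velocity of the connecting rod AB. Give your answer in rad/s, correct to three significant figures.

7.02

ω = 246.9 rad/s (converted from 39.3 rev/s).
The rod makes angle φ with the slider axis where L sinφ = r sinθ; differentiating, L cosφ·φ̇ = r ω cosθ.
L cosφ = √(L² − r² sin²θ) = 0.17682 m.
|ω_rod| = r ω |cosθ| / √(L² − r² sin²θ) = 0.0361·246.9·0.13917/0.17682 = 7.0161 rad/s.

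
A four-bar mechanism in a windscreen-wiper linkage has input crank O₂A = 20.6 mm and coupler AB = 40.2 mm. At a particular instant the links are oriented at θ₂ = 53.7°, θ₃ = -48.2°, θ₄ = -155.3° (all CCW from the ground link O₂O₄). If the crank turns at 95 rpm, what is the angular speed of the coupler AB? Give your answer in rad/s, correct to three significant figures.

ω₂ = 9.948 rad/s (from 95 rpm).
Differentiating the loop-closure r₂e^{iθ₂}+r₃e^{iθ₃}=r₁+r₄e^{iθ₄} gives r₂ω₂e^{iθ₂}+r₃ω₃e^{iθ₃}=r₄ω₄e^{iθ₄}.
Eliminating the other unknown: ω₃ = r₂ω₂ sin(θ₄−θ₂) / [r₃ sin(θ₃−θ₄)].
Numerator sine = +0.48481; denominator sine = +0.95579.
Result = 0.0206·9.948·(+0.48481) / (0.0402·(+0.95579)) = +2.5858 rad/s; magnitude 2.5858 rad/s.

2.59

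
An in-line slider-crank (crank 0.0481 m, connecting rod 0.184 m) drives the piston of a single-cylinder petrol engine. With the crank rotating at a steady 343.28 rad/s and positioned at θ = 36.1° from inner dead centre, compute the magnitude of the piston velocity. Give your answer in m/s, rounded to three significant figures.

ω = 343.3 rad/s
For an in-line slider-crank, x = r cosθ + √(L² − r² sin²θ), so v = −rω sinθ·[1 + r cosθ/√(L² − r² sin²θ)].
With r = 0.0481 m, L = 0.184 m, θ = 36.1°: √(L² − r² sin²θ) = 0.1818 m.
v = −0.0481·343.3·0.58920·[1 + 0.0481·0.80799/0.1818] = -11.808 m/s.
|v| = 11.808 m/s.

11.8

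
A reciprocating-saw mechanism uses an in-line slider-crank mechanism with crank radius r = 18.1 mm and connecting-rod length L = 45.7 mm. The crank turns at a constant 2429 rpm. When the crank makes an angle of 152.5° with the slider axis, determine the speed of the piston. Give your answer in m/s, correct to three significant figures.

1.37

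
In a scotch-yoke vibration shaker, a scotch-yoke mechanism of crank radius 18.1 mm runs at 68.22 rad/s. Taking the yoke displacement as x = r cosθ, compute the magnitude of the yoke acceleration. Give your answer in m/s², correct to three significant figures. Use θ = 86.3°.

ω = 68.22 rad/s
x = r cosθ ⇒ ẍ = −rω² cosθ (ω constant).
|a| = rω²|cosθ| = 0.0181·(68.22)²·|cos 86.3°| = 5.436 m/s².

5.44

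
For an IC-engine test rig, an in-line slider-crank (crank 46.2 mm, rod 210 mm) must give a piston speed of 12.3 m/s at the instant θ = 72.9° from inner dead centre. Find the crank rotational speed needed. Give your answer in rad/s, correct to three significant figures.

261

For an in-line slider-crank, |v_piston| = rω|sinθ|·[1 + r cosθ/√(L² − r² sin²θ)].
With r = 0.0462 m, L = 0.21 m, θ = 72.9°: the bracketed kinematic factor |dx/dθ| = 0.047079 m.
ω = v/|dx/dθ| = 12.3/0.047079 = 261.26 rad/s.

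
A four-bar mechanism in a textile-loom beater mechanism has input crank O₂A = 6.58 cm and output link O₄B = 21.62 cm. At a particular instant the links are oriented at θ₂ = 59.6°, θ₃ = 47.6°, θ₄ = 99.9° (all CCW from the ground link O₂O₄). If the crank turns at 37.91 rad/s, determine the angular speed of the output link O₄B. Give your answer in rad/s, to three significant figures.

3.03

ω₂ = 37.91 rad/s
Differentiating the loop-closure r₂e^{iθ₂}+r₃e^{iθ₃}=r₁+r₄e^{iθ₄} gives r₂ω₂e^{iθ₂}+r₃ω₃e^{iθ₃}=r₄ω₄e^{iθ₄}.
Eliminating the other unknown: ω₄ = r₂ω₂ sin(θ₂−θ₃) / [r₄ sin(θ₄−θ₃)].
Numerator sine = +0.20791; denominator sine = +0.79122.
Result = 0.0658·37.91·(+0.20791) / (0.2162·(+0.79122)) = +3.0318 rad/s; magnitude 3.0318 rad/s.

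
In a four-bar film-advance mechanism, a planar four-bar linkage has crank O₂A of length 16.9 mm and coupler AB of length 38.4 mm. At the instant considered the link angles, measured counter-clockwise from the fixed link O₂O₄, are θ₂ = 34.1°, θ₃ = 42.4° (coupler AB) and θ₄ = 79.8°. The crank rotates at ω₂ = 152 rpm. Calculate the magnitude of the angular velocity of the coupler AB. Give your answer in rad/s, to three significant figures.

ω₂ = 15.92 rad/s (from 152 rpm).
Differentiating the loop-closure r₂e^{iθ₂}+r₃e^{iθ₃}=r₁+r₄e^{iθ₄} gives r₂ω₂e^{iθ₂}+r₃ω₃e^{iθ₃}=r₄ω₄e^{iθ₄}.
Eliminating the other unknown: ω₃ = r₂ω₂ sin(θ₄−θ₂) / [r₃ sin(θ₃−θ₄)].
Numerator sine = +0.71569; denominator sine = -0.60738.
Result = 0.0169·15.92·(+0.71569) / (0.0384·(-0.60738)) = -8.2546 rad/s; magnitude 8.2546 rad/s.

8.25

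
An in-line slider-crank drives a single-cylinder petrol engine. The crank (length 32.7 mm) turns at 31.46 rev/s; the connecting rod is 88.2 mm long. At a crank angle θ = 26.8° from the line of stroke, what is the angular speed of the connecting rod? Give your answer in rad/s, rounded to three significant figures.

66.3

ω = 197.7 rad/s (converted from 31.46 rev/s).
The rod makes angle φ with the slider axis where L sinφ = r sinθ; differentiating, L cosφ·φ̇ = r ω cosθ.
L cosφ = √(L² − r² sin²θ) = 0.086959 m.
|ω_rod| = r ω |cosθ| / √(L² − r² sin²θ) = 0.0327·197.7·0.89259/0.086959 = 66.347 rad/s.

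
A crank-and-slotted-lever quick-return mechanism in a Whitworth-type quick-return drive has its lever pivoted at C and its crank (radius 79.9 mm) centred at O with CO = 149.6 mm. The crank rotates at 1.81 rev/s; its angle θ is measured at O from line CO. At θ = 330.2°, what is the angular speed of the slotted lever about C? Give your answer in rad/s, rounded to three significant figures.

3.85

ω = 11.37 rad/s (from 1.81 rev/s).
Crank pin A relative to C: A = (d + r cosθ, r sinθ); lever angle φ = atan2(r sinθ, d + r cosθ).
Differentiating tanφ: φ̇ = rω(d cosθ + r)/(d² + r² + 2dr cosθ).
d² + r² + 2dr cosθ = |CA|² = 0.049509 m²;  d cosθ + r = +0.20972 m.
|ω_lever| = |0.0799·11.37·+0.20972| / 0.049509 = 3.8491 rad/s.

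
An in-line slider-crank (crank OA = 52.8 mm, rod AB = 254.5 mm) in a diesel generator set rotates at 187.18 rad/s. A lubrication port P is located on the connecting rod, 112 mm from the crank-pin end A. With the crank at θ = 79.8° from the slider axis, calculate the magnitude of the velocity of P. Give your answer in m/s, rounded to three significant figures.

ω = 187.2 rad/s.  Crank-pin speed |V_A| = rω = 9.8831 m/s, perpendicular to OA.
Rod angle: sinφ = −(r/L) sinθ ⇒ φ = -11.782°; ω_rod = −rω cosθ/√(L²−r²sin²θ) = -7.0248 rad/s.
V_P = V_A + ω_rod × AP, with AP = 0.112 m along the rod.
Components: V_Px = −rω sinθ − a·ω_rod·sinφ = -9.8876 m/s;  V_Py = rω cosθ + a·ω_rod·cosφ = +0.97994 m/s.
|V_P| = √(V_Px² + V_Py²) = 9.936 m/s.

9.94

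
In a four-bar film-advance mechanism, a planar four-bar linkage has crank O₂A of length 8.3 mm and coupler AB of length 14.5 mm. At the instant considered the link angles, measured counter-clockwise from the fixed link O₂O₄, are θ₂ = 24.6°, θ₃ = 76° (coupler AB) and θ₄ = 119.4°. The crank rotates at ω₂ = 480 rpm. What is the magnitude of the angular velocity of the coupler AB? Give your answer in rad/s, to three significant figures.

ω₂ = 50.27 rad/s (from 480 rpm).
Differentiating the loop-closure r₂e^{iθ₂}+r₃e^{iθ₃}=r₁+r₄e^{iθ₄} gives r₂ω₂e^{iθ₂}+r₃ω₃e^{iθ₃}=r₄ω₄e^{iθ₄}.
Eliminating the other unknown: ω₃ = r₂ω₂ sin(θ₄−θ₂) / [r₃ sin(θ₃−θ₄)].
Numerator sine = +0.99649; denominator sine = -0.68709.
Result = 0.0083·50.27·(+0.99649) / (0.0145·(-0.68709)) = -41.729 rad/s; magnitude 41.729 rad/s.

41.7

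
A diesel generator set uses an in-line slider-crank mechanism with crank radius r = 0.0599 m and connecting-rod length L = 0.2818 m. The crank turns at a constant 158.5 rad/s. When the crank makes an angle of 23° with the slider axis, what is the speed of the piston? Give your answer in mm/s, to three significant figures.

4440

ω = 158.5 rad/s
For an in-line slider-crank, x = r cosθ + √(L² − r² sin²θ), so v = −rω sinθ·[1 + r cosθ/√(L² − r² sin²θ)].
With r = 0.0599 m, L = 0.2818 m, θ = 23°: √(L² − r² sin²θ) = 0.28083 m.
v = −0.0599·158.5·0.39073·[1 + 0.0599·0.92050/0.28083] = -4.438 m/s.
|v| = 4.438 m/s = 4438 mm/s.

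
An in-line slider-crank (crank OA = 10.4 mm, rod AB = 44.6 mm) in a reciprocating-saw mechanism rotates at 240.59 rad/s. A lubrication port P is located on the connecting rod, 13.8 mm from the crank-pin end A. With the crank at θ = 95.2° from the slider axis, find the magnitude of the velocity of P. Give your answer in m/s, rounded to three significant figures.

ω = 240.6 rad/s.  Crank-pin speed |V_A| = rω = 2.5021 m/s, perpendicular to OA.
Rod angle: sinφ = −(r/L) sinθ ⇒ φ = -13.428°; ω_rod = −rω cosθ/√(L²−r²sin²θ) = +5.2276 rad/s.
V_P = V_A + ω_rod × AP, with AP = 0.0138 m along the rod.
Components: V_Px = −rω sinθ − a·ω_rod·sinφ = -2.4751 m/s;  V_Py = rω cosθ + a·ω_rod·cosφ = -0.15661 m/s.
|V_P| = √(V_Px² + V_Py²) = 2.48 m/s.

2.48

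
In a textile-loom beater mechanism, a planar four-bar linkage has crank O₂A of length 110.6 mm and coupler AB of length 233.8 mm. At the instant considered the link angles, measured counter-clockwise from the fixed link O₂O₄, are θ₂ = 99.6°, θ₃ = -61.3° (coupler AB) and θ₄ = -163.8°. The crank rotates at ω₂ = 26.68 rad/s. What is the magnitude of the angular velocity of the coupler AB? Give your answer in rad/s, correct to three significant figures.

12.8

ω₂ = 26.68 rad/s
Differentiating the loop-closure r₂e^{iθ₂}+r₃e^{iθ₃}=r₁+r₄e^{iθ₄} gives r₂ω₂e^{iθ₂}+r₃ω₃e^{iθ₃}=r₄ω₄e^{iθ₄}.
Eliminating the other unknown: ω₃ = r₂ω₂ sin(θ₄−θ₂) / [r₃ sin(θ₃−θ₄)].
Numerator sine = +0.99337; denominator sine = +0.97630.
Result = 0.1106·26.68·(+0.99337) / (0.2338·(+0.97630)) = +12.842 rad/s; magnitude 12.842 rad/s.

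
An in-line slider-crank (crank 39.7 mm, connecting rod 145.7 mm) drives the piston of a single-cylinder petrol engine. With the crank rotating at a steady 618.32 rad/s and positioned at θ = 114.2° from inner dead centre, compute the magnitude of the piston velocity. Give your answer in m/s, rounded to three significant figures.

ω = 618.3 rad/s
For an in-line slider-crank, x = r cosθ + √(L² − r² sin²θ), so v = −rω sinθ·[1 + r cosθ/√(L² − r² sin²θ)].
With r = 0.0397 m, L = 0.1457 m, θ = 114.2°: √(L² − r² sin²θ) = 0.14113 m.
v = −0.0397·618.3·0.91212·[1 + 0.0397·-0.40992/0.14113] = -19.808 m/s.
|v| = 19.808 m/s.

19.8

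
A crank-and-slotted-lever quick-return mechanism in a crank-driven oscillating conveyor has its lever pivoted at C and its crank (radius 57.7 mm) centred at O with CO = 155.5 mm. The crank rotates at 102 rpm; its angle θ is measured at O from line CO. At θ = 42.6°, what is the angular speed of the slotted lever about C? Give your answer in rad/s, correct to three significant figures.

2.61

ω = 10.68 rad/s (from 102 rpm).
Crank pin A relative to C: A = (d + r cosθ, r sinθ); lever angle φ = atan2(r sinθ, d + r cosθ).
Differentiating tanφ: φ̇ = rω(d cosθ + r)/(d² + r² + 2dr cosθ).
d² + r² + 2dr cosθ = |CA|² = 0.0407186 m²;  d cosθ + r = +0.17216 m.
|ω_lever| = |0.0577·10.68·+0.17216| / 0.0407186 = 2.6059 rad/s.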